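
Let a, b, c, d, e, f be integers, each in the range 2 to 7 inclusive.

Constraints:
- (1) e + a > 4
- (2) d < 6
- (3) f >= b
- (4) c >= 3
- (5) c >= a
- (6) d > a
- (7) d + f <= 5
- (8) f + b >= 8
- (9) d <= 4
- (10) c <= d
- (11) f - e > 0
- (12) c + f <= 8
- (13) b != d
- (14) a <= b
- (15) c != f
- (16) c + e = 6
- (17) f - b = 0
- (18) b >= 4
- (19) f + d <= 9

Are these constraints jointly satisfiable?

From constraints 4 and 10: d ≥ c ≥ 3. From constraints 3 and 18: f ≥ b ≥ 4. Hence d + f ≥ 7. But constraint 7 requires d + f ≤ 5, and 5 < 7. Contradiction.

Unsatisfiable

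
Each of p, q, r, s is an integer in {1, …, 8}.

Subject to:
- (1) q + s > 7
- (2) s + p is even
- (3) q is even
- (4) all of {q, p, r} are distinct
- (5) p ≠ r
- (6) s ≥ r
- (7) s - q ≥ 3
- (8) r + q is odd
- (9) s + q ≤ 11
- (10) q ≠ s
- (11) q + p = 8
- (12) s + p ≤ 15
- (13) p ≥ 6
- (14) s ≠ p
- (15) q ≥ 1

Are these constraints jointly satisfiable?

Satisfiable

One satisfying assignment is p = 6, q = 2, r = 5, s = 8.
For the less obvious constraints — constraint 1: q + s = 10; constraint 7: s - q = 6 — and the others hold by inspection.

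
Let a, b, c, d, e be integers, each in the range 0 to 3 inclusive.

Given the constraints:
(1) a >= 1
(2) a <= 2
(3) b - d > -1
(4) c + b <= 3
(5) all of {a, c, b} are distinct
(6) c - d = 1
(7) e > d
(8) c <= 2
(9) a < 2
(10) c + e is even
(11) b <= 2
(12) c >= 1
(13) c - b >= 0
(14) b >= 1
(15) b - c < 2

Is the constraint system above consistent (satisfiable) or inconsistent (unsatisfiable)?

Unsatisfiable

Constraints 1, 2, 8, 11, 12, and 14 confine each of a, c, b to the 2 values {1, 2}.
Constraint 5 requires all 3 of them to be distinct, but only 2 values are available — impossible by the pigeonhole principle.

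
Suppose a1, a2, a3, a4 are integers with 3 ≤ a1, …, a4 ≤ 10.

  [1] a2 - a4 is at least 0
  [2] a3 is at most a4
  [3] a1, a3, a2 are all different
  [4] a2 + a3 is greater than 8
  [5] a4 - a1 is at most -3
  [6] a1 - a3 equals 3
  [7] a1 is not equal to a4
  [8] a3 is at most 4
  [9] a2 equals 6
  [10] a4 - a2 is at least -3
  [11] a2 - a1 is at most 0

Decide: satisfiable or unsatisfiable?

Take a1 = 7, a2 = 6, a3 = 4, a4 = 4. Then constraint 1: a2 - a4 = 2; constraint 4: a2 + a3 = 10; constraint 5: a4 - a1 = -3, and every other listed constraint is also met.

Satisfiable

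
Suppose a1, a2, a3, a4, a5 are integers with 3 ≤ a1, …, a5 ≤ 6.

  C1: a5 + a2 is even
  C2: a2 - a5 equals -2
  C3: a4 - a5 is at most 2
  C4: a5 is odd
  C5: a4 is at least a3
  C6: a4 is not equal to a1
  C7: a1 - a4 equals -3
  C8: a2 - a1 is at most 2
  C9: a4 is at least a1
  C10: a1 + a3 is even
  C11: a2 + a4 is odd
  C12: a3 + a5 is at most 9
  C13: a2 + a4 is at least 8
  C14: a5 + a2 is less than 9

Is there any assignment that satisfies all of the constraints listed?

Satisfiable

Setting (a1, a2, a3, a4, a5) = (3, 3, 3, 6, 5) satisfies everything: constraint 2: a2 - a5 = -2; constraint 3: a4 - a5 = 1, and the others follow.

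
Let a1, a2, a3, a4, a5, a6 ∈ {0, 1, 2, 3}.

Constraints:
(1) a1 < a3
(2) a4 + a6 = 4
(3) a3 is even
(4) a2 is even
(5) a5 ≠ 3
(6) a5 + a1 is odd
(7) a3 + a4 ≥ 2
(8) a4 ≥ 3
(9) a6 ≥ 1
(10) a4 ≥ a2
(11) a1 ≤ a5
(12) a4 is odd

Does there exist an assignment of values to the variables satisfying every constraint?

Satisfiable

One satisfying assignment is a1 = 1, a2 = 2, a3 = 2, a4 = 3, a5 = 2, a6 = 1.
For the less obvious constraints — constraint 2: a4 + a6 = 4; constraint 7: a3 + a4 = 5 — and the others hold by inspection.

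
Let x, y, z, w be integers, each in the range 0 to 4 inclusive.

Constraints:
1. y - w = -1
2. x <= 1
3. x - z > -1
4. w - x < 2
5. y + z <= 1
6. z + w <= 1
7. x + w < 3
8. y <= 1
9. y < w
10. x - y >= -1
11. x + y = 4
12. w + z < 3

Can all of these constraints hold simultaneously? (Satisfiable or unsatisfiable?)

From constraint 2: x ≤ 1. From constraint 8: y ≤ 1. Hence x + y ≤ 2. But constraint 11 requires x + y = 4, and 4 > 2. Contradiction.

Unsatisfiable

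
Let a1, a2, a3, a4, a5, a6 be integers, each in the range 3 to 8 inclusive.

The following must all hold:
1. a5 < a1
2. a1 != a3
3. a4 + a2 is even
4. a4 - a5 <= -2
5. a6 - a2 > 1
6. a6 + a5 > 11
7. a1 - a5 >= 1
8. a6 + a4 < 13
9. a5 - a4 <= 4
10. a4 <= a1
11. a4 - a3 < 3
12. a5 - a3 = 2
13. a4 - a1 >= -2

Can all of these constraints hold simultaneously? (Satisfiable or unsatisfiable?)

Unsatisfiable

Constraints 4, 7, and 13 give a4 − a1 ≥ -2, a1 − a5 ≥ 1, a5 − a4 ≥ 2.
Adding all 3 inequalities: the left sides telescope to 0, and the right sides sum to (-2) + 1 + 2 = 1. So 0 ≥ 1, which is false.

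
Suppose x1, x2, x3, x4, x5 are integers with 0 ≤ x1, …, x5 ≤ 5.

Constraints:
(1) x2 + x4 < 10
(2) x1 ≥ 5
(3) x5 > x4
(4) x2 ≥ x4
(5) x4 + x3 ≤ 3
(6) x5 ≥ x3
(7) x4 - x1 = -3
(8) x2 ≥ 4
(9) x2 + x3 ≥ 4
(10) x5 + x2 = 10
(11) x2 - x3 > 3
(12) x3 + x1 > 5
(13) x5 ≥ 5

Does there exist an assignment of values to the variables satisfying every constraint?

Take x1 = 5, x2 = 5, x3 = 1, x4 = 2, x5 = 5. Then constraint 1: x2 + x4 = 7; constraint 5: x4 + x3 = 3; constraint 7: x4 - x1 = -3, and every other listed constraint is also met.

Satisfiable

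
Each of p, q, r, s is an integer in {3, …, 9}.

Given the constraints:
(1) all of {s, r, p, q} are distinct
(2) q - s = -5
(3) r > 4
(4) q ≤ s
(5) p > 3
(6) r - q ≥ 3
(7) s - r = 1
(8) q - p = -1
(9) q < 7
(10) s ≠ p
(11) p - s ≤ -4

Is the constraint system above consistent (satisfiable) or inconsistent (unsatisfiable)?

One satisfying assignment is p = 4, q = 3, r = 7, s = 8.
For the less obvious constraints — constraint 2: q - s = -5; constraint 6: r - q = 4 — and the others hold by inspection.

Satisfiable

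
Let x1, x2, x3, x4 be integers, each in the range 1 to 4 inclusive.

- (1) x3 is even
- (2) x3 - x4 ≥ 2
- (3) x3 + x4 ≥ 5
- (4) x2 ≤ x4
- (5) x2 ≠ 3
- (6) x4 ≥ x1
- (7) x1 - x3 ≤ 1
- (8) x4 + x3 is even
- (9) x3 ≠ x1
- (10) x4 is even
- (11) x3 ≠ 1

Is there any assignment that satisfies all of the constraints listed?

Satisfiable

One satisfying assignment is x1 = 2, x2 = 1, x3 = 4, x4 = 2.
For the less obvious constraints — constraint 2: x3 - x4 = 2; constraint 3: x3 + x4 = 6; constraint 7: x1 - x3 = -2 — and the others hold by inspection.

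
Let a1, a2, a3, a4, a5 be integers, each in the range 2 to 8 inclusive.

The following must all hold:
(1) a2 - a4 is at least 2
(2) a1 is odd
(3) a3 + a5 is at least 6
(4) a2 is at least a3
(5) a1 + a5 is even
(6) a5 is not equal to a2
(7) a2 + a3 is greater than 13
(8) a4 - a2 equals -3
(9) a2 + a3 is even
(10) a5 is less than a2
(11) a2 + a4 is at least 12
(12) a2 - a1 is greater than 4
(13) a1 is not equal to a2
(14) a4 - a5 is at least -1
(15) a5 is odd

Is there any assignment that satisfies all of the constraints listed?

The assignment a1 = 3, a2 = 8, a3 = 6, a4 = 5, a5 = 3 works:
  constraint 1 holds since a2 - a4 = 3.
  constraint 3 holds since a3 + a5 = 9.
The rest check out directly.

Satisfiable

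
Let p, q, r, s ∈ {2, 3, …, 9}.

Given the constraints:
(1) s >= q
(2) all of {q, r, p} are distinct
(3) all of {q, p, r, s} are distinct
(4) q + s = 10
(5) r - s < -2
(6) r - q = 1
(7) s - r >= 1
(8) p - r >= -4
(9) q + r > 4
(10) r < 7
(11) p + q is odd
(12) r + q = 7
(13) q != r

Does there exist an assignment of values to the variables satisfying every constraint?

Satisfiable

Take p = 2, q = 3, r = 4, s = 7. Then constraint 4: q + s = 10; constraint 5: r - s = -3, and every other listed constraint is also met.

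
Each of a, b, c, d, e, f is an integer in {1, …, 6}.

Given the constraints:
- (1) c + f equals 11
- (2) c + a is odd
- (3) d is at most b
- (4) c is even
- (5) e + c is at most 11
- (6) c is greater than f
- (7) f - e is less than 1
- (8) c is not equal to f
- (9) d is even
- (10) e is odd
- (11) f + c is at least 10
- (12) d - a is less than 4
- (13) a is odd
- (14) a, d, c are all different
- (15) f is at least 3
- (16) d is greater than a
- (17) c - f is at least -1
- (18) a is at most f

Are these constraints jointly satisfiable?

Satisfiable

One satisfying assignment is a = 1, b = 5, c = 6, d = 2, e = 5, f = 5.
For the less obvious constraints — constraint 1: c + f = 11; constraint 5: e + c = 11 — and the others hold by inspection.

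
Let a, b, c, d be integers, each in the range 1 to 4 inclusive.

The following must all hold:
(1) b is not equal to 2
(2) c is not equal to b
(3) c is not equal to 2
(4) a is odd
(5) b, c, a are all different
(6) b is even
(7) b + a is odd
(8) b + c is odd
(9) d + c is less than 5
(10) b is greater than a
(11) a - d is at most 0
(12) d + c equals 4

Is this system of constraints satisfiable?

Setting (a, b, c, d) = (3, 4, 1, 3) satisfies everything: constraint 9: d + c = 4; constraint 11: a - d = 0; constraint 12: d + c = 4, and the others follow.

Satisfiable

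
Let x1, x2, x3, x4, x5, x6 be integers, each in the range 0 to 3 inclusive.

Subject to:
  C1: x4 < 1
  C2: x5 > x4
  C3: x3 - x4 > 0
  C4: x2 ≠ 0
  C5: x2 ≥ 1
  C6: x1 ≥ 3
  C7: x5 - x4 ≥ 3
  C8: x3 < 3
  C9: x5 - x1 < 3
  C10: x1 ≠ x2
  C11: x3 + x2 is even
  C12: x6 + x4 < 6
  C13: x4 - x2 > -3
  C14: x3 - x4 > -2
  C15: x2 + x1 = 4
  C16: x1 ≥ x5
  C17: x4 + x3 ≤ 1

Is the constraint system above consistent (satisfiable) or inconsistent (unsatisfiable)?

One satisfying assignment is x1 = 3, x2 = 1, x3 = 1, x4 = 0, x5 = 3, x6 = 3.
For the less obvious constraints — constraint 3: x3 - x4 = 1; constraint 7: x5 - x4 = 3 — and the others hold by inspection.

Satisfiable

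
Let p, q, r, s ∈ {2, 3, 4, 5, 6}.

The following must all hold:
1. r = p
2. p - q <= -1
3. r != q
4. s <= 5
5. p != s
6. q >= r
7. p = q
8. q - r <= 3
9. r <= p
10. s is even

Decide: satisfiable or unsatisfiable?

From constraints 1 and 7, r = p = q, so r = q. But constraint 3 says r ≠ q. Contradiction.

Unsatisfiable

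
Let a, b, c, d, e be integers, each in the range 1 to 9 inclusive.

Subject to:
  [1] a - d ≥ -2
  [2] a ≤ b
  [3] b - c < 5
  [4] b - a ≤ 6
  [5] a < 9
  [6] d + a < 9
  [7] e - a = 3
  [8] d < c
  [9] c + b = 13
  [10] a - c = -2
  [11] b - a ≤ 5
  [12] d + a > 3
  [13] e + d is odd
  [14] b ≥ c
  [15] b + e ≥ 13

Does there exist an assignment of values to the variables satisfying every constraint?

Setting (a, b, c, d, e) = (3, 8, 5, 3, 6) satisfies everything: constraint 1: a - d = 0; constraint 3: b - c = 3, and the others follow.

Satisfiable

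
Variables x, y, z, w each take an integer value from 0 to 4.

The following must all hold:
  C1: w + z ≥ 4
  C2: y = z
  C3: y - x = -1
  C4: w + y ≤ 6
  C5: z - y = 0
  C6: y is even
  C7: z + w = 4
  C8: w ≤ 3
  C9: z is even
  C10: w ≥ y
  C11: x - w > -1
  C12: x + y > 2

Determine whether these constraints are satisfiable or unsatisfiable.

The assignment x = 3, y = 2, z = 2, w = 2 works:
  constraint 1 holds since w + z = 4.
  constraint 3 holds since y - x = -1.
The rest check out directly.

Satisfiable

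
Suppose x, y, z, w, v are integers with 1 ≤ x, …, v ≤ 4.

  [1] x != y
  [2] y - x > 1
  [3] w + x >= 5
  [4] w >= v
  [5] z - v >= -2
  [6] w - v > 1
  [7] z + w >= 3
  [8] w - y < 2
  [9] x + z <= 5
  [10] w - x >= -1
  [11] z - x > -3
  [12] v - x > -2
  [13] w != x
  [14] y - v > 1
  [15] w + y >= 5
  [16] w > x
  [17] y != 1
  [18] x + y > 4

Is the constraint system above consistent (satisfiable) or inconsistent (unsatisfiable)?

The assignment x = 2, y = 4, z = 1, w = 4, v = 1 works:
  constraint 2 holds since y - x = 2.
  constraint 3 holds since w + x = 6.
The rest check out directly.

Satisfiable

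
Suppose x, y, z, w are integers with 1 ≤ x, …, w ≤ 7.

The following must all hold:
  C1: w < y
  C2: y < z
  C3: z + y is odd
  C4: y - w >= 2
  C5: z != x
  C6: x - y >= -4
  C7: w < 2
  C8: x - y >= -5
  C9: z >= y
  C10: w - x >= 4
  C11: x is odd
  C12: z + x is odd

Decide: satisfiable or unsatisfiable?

Constraints 4, 8, and 10 give w − x ≥ 4, x − y ≥ -5, y − w ≥ 2.
Adding all 3 inequalities: the left sides telescope to 0, and the right sides sum to 4 + (-5) + 2 = 1. So 0 ≥ 1, which is false.

Unsatisfiable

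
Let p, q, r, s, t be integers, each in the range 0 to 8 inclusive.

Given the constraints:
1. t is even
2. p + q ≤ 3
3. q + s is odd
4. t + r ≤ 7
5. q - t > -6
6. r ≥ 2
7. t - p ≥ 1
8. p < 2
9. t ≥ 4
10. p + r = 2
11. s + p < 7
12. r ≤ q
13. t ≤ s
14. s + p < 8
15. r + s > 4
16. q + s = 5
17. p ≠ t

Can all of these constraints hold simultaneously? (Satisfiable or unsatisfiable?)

From constraints 6 and 12: q ≥ r ≥ 2. From constraints 9 and 13: s ≥ t ≥ 4. Hence q + s ≥ 6. But constraint 16 requires q + s = 5, and 5 < 6. Contradiction.

Unsatisfiable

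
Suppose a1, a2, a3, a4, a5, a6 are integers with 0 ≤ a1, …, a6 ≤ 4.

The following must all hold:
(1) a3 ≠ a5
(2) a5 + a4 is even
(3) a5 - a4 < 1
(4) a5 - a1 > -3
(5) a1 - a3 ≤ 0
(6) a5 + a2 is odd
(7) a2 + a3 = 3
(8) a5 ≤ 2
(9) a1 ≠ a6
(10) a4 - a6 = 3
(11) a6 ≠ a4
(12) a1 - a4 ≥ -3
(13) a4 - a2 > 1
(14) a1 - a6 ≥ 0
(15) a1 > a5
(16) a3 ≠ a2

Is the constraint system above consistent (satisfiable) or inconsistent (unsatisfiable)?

Setting (a1, a2, a3, a4, a5, a6) = (3, 0, 3, 3, 1, 0) satisfies everything: constraint 3: a5 - a4 = -2; constraint 4: a5 - a1 = -2; constraint 5: a1 - a3 = 0, and the others follow.

Satisfiable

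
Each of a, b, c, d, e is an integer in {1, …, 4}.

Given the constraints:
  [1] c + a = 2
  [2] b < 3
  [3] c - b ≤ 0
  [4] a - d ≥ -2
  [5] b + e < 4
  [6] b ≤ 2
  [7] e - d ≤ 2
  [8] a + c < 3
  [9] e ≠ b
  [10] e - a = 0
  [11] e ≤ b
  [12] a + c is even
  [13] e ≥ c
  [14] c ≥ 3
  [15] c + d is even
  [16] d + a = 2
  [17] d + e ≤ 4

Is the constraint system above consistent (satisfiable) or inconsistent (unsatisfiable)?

From constraints 13 and 14: e ≥ c and c ≥ 3, so e ≥ 3. From constraints 6 and 11: e ≤ b and b ≤ 2, so e ≤ 2. But 2 < 3, so no value of e works.

Unsatisfiable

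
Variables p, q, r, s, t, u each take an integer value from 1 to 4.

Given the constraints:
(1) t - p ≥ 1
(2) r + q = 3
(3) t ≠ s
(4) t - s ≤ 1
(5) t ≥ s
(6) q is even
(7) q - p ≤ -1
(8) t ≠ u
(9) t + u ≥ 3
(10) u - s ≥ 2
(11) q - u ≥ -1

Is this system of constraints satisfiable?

Unsatisfiable

Constraints 1, 4, 7, 10, and 11 give t − p ≥ 1, p − q ≥ 1, q − u ≥ -1, u − s ≥ 2, s − t ≥ -1.
Adding all 5 inequalities: the left sides telescope to 0, and the right sides sum to 1 + 1 + (-1) + 2 + (-1) = 2. So 0 ≥ 2, which is false.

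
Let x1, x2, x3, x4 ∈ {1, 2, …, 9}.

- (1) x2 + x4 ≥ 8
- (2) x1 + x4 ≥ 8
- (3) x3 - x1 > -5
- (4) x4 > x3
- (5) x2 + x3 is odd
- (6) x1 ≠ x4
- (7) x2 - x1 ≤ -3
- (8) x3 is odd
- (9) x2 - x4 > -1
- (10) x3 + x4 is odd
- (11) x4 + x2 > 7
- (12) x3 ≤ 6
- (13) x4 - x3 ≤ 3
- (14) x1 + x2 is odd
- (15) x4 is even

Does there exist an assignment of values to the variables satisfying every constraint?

Satisfiable

One satisfying assignment is x1 = 7, x2 = 4, x3 = 3, x4 = 4.
For the less obvious constraints — constraint 1: x2 + x4 = 8; constraint 2: x1 + x4 = 11 — and the others hold by inspection.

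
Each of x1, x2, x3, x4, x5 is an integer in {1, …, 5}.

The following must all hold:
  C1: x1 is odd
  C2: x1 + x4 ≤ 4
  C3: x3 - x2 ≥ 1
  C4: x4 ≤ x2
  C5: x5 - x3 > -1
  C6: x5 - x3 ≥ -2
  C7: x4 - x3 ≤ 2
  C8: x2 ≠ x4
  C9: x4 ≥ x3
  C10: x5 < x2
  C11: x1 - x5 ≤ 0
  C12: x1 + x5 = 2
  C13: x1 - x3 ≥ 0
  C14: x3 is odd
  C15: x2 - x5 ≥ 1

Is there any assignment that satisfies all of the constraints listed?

Unsatisfiable

Constraints 3, 11, 13, and 15 give x2 − x5 ≥ 1, x5 − x1 ≥ 0, x1 − x3 ≥ 0, x3 − x2 ≥ 1.
Adding all 4 inequalities: the left sides telescope to 0, and the right sides sum to 1 + 0 + 0 + 1 = 2. So 0 ≥ 2, which is false.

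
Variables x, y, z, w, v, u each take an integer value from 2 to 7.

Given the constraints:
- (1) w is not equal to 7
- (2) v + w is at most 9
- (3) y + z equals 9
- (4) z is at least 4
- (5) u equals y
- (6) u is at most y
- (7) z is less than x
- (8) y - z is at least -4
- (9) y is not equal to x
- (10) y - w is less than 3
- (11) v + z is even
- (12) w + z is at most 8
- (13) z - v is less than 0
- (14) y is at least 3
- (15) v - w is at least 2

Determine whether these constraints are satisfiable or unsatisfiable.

Try x = 7, y = 4, z = 5, w = 2, v = 7, u = 4.
Check constraint 2: v + w = 9; constraint 3: y + z = 9; constraint 8: y - z = -1. The remaining constraints are straightforward to verify.

Satisfiable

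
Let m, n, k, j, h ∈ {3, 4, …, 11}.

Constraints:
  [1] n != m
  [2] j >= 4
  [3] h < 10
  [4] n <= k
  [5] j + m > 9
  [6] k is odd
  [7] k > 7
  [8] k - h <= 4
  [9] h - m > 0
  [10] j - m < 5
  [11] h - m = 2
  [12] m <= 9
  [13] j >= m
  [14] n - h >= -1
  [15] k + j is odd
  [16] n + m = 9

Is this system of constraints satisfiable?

Satisfiable

Setting (m, n, k, j, h) = (4, 5, 9, 6, 6) satisfies everything: constraint 5: j + m = 10; constraint 8: k - h = 3, and the others follow.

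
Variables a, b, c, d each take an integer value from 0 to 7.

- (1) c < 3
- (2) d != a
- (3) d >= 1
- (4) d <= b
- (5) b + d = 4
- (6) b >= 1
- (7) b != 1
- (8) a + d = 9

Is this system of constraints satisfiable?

Satisfiable

Take a = 7, b = 2, c = 0, d = 2. Then constraint 5: b + d = 4; constraint 8: a + d = 9, and every other listed constraint is also met.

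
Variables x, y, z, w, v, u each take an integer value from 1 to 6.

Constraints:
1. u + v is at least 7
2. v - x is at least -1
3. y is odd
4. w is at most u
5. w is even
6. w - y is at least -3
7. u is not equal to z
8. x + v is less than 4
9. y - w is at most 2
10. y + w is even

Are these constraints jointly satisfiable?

Constraint 3 makes y odd and constraint 5 makes w even, so y + w must be odd. Constraint 10 says y + w is even — contradiction.

Unsatisfiable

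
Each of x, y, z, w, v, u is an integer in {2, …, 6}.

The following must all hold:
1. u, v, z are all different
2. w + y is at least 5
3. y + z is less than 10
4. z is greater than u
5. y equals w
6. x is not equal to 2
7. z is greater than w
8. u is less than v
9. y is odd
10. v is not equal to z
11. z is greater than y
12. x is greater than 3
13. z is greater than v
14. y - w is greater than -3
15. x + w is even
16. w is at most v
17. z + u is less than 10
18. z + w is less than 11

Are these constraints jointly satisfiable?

Satisfiable

One satisfying assignment is x = 5, y = 3, z = 5, w = 3, v = 3, u = 2.
For the less obvious constraints — constraint 2: w + y = 6; constraint 3: y + z = 8; constraint 14: y - w = 0 — and the others hold by inspection.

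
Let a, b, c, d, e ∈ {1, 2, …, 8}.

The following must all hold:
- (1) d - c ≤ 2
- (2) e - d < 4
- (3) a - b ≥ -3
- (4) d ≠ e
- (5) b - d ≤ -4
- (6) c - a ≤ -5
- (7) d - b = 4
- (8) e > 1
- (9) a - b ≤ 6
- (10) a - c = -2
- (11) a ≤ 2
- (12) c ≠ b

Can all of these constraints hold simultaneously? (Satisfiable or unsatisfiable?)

Constraints 1, 5, 6, and 9 give b − a ≥ -6, a − c ≥ 5, c − d ≥ -2, d − b ≥ 4.
Adding all 4 inequalities: the left sides telescope to 0, and the right sides sum to (-6) + 5 + (-2) + 4 = 1. So 0 ≥ 1, which is false.

Unsatisfiable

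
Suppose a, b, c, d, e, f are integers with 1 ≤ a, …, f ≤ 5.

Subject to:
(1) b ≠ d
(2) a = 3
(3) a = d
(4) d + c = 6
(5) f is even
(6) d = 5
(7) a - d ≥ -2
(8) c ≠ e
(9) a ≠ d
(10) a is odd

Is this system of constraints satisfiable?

Constraint 2 fixes a = 3 and constraint 6 fixes d = 5, but constraint 3 requires a = d. Since 3 ≠ 5, contradiction.

Unsatisfiable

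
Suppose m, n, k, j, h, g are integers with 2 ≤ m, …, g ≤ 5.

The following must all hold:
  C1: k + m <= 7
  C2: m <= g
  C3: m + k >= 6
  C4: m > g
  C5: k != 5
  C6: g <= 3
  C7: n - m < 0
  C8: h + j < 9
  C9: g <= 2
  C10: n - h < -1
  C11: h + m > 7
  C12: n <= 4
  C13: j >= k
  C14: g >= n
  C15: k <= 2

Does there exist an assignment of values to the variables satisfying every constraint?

Unsatisfiable

From constraints 2 and 9: m ≤ g ≤ 2. From constraint 15: k ≤ 2. Hence m + k ≤ 4. But constraint 3 requires m + k ≥ 6, and 6 > 4. Contradiction.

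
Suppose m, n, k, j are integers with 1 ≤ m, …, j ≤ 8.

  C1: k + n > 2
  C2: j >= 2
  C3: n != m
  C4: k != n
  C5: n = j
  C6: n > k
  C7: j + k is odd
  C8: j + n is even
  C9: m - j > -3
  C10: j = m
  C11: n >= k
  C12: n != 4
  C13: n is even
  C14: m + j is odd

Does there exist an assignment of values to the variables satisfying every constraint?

From constraints 5 and 10, n = j = m, so n = m. But constraint 3 says n ≠ m. Contradiction.

Unsatisfiable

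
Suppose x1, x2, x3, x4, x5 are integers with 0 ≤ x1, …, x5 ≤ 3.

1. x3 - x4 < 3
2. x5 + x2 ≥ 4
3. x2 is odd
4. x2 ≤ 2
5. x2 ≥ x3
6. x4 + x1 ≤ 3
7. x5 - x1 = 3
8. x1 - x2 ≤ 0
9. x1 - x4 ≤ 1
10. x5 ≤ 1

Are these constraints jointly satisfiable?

Unsatisfiable

From constraint 10: x5 ≤ 1. From constraint 4: x2 ≤ 2. Hence x5 + x2 ≤ 3. But constraint 2 requires x5 + x2 ≥ 4, and 4 > 3. Contradiction.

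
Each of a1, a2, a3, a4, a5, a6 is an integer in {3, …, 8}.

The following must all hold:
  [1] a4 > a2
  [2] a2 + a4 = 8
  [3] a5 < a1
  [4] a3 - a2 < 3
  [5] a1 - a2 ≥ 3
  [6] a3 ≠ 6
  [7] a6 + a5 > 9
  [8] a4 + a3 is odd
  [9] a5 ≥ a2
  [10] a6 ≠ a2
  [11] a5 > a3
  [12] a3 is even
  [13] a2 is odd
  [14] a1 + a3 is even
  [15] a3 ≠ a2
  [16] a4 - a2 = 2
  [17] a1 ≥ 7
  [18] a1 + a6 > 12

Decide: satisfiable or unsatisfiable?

Satisfiable

Take a1 = 8, a2 = 3, a3 = 4, a4 = 5, a5 = 5, a6 = 6. Then constraint 2: a2 + a4 = 8; constraint 4: a3 - a2 = 1, and every other listed constraint is also met.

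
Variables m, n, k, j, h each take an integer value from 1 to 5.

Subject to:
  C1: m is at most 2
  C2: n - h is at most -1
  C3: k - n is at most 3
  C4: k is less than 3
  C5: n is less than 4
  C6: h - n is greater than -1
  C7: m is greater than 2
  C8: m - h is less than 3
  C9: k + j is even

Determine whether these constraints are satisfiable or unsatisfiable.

Unsatisfiable

From constraint 7: m ≥ 3. From constraint 1: m ≤ 2. But 2 < 3, so no value of m works.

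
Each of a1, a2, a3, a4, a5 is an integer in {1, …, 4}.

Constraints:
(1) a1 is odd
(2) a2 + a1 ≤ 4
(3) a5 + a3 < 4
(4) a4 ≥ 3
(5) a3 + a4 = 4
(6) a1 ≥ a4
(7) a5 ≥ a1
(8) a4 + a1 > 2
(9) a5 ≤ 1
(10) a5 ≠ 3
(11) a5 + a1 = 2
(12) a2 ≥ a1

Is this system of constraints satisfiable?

From constraints 4 and 6: a1 ≥ a4 and a4 ≥ 3, so a1 ≥ 3. From constraints 7 and 9: a1 ≤ a5 and a5 ≤ 1, so a1 ≤ 1. But 1 < 3, so no value of a1 works.

Unsatisfiable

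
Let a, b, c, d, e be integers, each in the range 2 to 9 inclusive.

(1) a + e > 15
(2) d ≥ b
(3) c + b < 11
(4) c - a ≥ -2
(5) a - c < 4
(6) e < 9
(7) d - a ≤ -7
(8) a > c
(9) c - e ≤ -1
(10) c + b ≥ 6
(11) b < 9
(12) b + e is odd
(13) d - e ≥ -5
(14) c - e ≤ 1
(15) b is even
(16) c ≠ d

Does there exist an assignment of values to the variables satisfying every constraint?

Unsatisfiable

Constraints 4, 7, 9, and 13 give d − e ≥ -5, e − c ≥ 1, c − a ≥ -2, a − d ≥ 7.
Adding all 4 inequalities: the left sides telescope to 0, and the right sides sum to (-5) + 1 + (-2) + 7 = 1. So 0 ≥ 1, which is false.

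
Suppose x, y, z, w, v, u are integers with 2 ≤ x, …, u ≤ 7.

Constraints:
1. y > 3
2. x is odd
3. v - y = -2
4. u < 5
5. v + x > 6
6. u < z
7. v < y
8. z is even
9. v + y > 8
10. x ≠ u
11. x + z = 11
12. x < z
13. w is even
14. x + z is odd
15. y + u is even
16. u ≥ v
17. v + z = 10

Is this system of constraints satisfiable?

One satisfying assignment is x = 5, y = 6, z = 6, w = 4, v = 4, u = 4.
For the less obvious constraints — constraint 3: v - y = -2; constraint 5: v + x = 9; constraint 9: v + y = 10 — and the others hold by inspection.

Satisfiable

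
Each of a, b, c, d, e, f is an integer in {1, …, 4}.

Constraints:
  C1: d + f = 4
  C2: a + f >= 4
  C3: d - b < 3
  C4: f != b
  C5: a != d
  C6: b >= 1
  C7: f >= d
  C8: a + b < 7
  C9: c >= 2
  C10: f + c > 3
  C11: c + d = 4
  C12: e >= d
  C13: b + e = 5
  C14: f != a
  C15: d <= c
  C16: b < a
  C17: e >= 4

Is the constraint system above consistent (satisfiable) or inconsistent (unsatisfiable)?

Try a = 4, b = 1, c = 3, d = 1, e = 4, f = 3.
Check constraint 1: d + f = 4; constraint 2: a + f = 7. The remaining constraints are straightforward to verify.

Satisfiable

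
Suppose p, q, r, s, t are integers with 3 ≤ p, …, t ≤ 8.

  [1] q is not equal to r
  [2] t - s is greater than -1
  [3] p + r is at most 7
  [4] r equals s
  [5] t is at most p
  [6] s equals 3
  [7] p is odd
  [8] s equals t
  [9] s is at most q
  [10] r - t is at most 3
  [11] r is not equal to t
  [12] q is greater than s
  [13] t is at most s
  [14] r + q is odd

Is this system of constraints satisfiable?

Unsatisfiable

From constraints 4 and 8, r = s = t, so r = t. But constraint 11 says r ≠ t. Contradiction.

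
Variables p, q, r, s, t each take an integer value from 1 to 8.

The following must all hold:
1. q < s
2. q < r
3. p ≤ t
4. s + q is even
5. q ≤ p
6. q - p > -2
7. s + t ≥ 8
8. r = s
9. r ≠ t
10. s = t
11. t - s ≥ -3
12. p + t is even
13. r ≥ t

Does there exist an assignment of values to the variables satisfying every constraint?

From constraints 8 and 10, r = s = t, so r = t. But constraint 9 says r ≠ t. Contradiction.

Unsatisfiable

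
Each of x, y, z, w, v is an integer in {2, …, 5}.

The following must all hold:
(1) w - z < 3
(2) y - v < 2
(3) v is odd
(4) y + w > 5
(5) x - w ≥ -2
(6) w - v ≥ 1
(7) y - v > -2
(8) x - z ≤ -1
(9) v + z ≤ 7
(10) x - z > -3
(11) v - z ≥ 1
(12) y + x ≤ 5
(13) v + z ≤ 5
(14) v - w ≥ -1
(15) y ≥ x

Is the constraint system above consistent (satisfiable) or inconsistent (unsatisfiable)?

Unsatisfiable

Constraints 5, 6, 8, and 11 give w − v ≥ 1, v − z ≥ 1, z − x ≥ 1, x − w ≥ -2.
Adding all 4 inequalities: the left sides telescope to 0, and the right sides sum to 1 + 1 + 1 + (-2) = 1. So 0 ≥ 1, which is false.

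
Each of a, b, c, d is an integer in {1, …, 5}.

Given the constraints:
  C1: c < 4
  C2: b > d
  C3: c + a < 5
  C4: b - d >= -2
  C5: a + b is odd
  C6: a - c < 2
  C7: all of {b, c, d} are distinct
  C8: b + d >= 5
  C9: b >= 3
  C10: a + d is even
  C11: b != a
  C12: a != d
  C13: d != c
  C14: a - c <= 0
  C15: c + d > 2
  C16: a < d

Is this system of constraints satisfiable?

Satisfiable

One satisfying assignment is a = 1, b = 4, c = 1, d = 3.
For the less obvious constraints — constraint 3: c + a = 2; constraint 4: b - d = 1 — and the others hold by inspection.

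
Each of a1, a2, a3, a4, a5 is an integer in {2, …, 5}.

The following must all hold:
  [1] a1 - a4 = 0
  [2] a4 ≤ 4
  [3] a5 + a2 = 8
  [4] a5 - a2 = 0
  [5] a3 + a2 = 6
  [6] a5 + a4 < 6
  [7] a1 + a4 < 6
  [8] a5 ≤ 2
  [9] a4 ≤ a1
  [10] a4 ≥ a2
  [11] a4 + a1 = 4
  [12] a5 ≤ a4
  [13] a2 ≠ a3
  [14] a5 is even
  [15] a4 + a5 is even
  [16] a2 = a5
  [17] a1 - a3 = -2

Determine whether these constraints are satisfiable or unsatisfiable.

From constraint 8: a5 ≤ 2. From constraints 2 and 10: a2 ≤ a4 ≤ 4. Hence a5 + a2 ≤ 6. But constraint 3 requires a5 + a2 = 8, and 8 > 6. Contradiction.

Unsatisfiable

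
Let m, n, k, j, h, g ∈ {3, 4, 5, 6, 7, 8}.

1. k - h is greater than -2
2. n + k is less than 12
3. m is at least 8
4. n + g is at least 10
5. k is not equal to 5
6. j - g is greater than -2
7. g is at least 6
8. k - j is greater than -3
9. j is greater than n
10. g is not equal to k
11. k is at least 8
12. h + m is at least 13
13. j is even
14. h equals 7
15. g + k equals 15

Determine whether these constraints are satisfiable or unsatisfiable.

Satisfiable

The assignment m = 8, n = 3, k = 8, j = 8, h = 7, g = 7 works:
  constraint 1 holds since k - h = 1.
  constraint 2 holds since n + k = 11.
  constraint 4 holds since n + g = 10.
The rest check out directly.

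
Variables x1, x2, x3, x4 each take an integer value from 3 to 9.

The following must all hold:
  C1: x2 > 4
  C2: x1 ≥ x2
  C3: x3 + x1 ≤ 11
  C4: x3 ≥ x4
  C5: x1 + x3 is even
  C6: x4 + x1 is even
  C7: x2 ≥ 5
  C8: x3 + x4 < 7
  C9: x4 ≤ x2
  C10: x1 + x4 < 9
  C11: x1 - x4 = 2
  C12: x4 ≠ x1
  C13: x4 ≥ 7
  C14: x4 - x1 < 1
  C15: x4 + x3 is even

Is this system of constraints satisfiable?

From constraints 4 and 13: x3 ≥ x4 ≥ 7. From constraints 2 and 7: x1 ≥ x2 ≥ 5. Hence x3 + x1 ≥ 12. But constraint 3 requires x3 + x1 ≤ 11, and 11 < 12. Contradiction.

Unsatisfiable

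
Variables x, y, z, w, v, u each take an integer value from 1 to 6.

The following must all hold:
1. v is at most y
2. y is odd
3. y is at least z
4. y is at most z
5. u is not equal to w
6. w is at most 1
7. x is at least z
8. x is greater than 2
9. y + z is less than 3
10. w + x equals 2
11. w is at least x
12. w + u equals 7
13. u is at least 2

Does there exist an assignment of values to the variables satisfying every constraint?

From constraint 8: x ≥ 3. From constraints 6 and 11: x ≤ w and w ≤ 1, so x ≤ 1. But 1 < 3, so no value of x works.

Unsatisfiable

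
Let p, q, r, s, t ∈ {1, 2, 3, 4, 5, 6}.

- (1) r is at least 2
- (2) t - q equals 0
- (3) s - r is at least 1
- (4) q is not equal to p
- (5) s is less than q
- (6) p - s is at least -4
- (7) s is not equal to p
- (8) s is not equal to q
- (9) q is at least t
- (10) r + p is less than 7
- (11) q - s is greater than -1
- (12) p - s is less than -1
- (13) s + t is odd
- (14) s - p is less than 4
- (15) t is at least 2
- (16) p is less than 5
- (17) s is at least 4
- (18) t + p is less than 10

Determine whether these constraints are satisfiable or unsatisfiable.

Satisfiable

One satisfying assignment is p = 3, q = 6, r = 3, s = 5, t = 6.
For the less obvious constraints — constraint 2: t - q = 0; constraint 3: s - r = 2; constraint 6: p - s = -2 — and the others hold by inspection.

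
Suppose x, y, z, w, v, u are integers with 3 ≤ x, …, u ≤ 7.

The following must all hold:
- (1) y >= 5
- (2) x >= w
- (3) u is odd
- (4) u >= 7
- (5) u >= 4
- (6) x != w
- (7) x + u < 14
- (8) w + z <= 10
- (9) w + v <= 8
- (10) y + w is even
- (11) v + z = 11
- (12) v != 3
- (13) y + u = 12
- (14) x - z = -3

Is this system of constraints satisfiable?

Take x = 4, y = 5, z = 7, w = 3, v = 4, u = 7. Then constraint 7: x + u = 11; constraint 8: w + z = 10; constraint 9: w + v = 7, and every other listed constraint is also met.

Satisfiable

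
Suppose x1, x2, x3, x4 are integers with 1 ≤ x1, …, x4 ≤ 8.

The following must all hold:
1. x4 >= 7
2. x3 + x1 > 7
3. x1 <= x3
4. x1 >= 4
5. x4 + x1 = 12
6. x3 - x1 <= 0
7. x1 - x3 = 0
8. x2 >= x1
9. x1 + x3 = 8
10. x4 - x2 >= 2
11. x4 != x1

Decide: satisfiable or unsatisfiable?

Satisfiable

The assignment x1 = 4, x2 = 4, x3 = 4, x4 = 8 works:
  constraint 2 holds since x3 + x1 = 8.
  constraint 5 holds since x4 + x1 = 12.
  constraint 6 holds since x3 - x1 = 0.
The rest check out directly.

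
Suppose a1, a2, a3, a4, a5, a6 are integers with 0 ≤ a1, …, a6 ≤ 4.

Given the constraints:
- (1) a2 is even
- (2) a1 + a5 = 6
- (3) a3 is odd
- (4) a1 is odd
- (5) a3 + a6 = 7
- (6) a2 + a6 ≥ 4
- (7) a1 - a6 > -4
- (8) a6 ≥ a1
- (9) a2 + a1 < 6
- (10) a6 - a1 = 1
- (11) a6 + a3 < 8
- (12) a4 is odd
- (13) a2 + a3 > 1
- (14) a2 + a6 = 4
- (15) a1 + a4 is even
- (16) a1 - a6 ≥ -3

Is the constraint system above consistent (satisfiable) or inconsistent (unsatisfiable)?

Setting (a1, a2, a3, a4, a5, a6) = (3, 0, 3, 3, 3, 4) satisfies everything: constraint 2: a1 + a5 = 6; constraint 5: a3 + a6 = 7; constraint 6: a2 + a6 = 4, and the others follow.

Satisfiable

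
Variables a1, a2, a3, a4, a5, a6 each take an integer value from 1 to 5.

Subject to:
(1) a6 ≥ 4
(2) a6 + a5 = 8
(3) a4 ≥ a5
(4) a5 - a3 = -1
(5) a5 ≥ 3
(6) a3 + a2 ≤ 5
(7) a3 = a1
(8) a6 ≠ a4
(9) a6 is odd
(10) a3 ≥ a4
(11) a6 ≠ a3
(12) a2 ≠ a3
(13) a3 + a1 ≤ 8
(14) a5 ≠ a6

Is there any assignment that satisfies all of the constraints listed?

Satisfiable

Setting (a1, a2, a3, a4, a5, a6) = (4, 1, 4, 3, 3, 5) satisfies everything: constraint 2: a6 + a5 = 8; constraint 4: a5 - a3 = -1; constraint 6: a3 + a2 = 5, and the others follow.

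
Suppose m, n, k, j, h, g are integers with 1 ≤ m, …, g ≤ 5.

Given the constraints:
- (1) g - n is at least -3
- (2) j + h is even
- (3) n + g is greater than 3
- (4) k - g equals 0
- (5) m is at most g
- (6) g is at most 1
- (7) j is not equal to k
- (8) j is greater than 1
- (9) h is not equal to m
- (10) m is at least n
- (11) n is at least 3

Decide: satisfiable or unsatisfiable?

From constraints 10 and 11: m ≥ n and n ≥ 3, so m ≥ 3. From constraints 5 and 6: m ≤ g and g ≤ 1, so m ≤ 1. But 1 < 3, so no value of m works.

Unsatisfiable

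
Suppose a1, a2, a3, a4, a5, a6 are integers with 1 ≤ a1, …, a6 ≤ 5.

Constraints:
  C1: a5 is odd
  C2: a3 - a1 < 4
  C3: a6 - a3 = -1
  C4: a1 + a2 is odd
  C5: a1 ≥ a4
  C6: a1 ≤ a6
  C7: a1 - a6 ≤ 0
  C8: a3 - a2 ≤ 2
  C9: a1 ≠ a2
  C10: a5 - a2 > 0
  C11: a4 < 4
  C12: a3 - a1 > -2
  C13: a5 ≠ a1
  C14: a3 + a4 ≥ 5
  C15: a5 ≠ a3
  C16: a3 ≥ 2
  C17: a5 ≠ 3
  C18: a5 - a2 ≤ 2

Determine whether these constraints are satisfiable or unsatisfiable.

Setting (a1, a2, a3, a4, a5, a6) = (2, 3, 3, 2, 5, 2) satisfies everything: constraint 2: a3 - a1 = 1; constraint 3: a6 - a3 = -1; constraint 7: a1 - a6 = 0, and the others follow.

Satisfiable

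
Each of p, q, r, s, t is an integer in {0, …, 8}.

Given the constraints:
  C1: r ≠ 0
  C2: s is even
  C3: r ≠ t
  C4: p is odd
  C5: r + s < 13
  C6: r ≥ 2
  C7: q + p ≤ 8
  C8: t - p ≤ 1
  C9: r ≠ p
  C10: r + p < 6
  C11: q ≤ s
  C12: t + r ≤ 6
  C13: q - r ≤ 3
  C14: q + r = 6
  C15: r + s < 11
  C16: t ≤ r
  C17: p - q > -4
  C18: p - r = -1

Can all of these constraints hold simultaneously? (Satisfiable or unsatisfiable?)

Satisfiable

Setting (p, q, r, s, t) = (1, 4, 2, 8, 1) satisfies everything: constraint 5: r + s = 10; constraint 7: q + p = 5, and the others follow.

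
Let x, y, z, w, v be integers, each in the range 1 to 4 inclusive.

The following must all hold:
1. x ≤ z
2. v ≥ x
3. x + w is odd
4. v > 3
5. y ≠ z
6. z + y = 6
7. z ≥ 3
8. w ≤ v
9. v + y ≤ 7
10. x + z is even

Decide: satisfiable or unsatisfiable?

Satisfiable

Setting (x, y, z, w, v) = (4, 2, 4, 3, 4) satisfies everything: constraint 3: x + w = 7 is odd; constraint 6: z + y = 6; constraint 9: v + y = 6, and the others follow.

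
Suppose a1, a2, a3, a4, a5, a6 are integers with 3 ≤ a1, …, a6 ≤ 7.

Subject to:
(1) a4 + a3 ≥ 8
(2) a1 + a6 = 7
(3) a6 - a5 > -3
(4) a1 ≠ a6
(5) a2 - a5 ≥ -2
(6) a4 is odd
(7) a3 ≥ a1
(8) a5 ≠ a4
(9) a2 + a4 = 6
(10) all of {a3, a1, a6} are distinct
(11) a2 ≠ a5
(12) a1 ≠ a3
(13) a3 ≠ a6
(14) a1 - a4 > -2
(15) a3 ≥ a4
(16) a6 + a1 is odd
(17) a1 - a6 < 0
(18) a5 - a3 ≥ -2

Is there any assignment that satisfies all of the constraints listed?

Take a1 = 3, a2 = 3, a3 = 5, a4 = 3, a5 = 4, a6 = 4. Then constraint 1: a4 + a3 = 8; constraint 2: a1 + a6 = 7, and every other listed constraint is also met.

Satisfiable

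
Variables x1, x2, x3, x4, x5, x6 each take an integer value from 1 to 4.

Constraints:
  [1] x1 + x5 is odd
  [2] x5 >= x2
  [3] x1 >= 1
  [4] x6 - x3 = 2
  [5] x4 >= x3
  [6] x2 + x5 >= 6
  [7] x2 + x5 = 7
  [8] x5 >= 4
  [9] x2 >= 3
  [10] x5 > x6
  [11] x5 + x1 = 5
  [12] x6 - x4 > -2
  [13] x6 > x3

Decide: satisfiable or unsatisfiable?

One satisfying assignment is x1 = 1, x2 = 3, x3 = 1, x4 = 2, x5 = 4, x6 = 3.
For the less obvious constraints — constraint 4: x6 - x3 = 2; constraint 6: x2 + x5 = 7 — and the others hold by inspection.

Satisfiable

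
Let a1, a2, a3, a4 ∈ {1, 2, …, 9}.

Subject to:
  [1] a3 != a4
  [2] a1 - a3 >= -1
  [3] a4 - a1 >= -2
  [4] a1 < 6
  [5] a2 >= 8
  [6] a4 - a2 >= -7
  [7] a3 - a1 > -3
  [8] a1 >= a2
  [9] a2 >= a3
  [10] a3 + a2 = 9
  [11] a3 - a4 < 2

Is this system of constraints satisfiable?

From constraints 5 and 8: a1 ≥ a2 and a2 ≥ 8, so a1 ≥ 8. From constraint 4: a1 ≤ 5. But 5 < 8, so no value of a1 works.

Unsatisfiable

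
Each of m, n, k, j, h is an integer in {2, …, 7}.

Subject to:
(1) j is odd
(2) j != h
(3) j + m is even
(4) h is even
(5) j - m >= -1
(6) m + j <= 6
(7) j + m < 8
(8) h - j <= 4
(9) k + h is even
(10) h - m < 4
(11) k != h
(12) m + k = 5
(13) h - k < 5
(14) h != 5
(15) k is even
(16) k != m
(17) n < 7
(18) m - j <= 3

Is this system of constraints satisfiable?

Try m = 3, n = 3, k = 2, j = 3, h = 6.
Check constraint 5: j - m = 0; constraint 6: m + j = 6. The remaining constraints are straightforward to verify.

Satisfiable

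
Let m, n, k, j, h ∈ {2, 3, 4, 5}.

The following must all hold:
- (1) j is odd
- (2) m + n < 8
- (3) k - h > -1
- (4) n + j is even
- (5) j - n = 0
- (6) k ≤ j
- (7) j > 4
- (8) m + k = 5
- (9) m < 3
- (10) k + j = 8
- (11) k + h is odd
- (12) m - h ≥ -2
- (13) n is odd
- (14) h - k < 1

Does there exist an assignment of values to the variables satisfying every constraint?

Satisfiable

Take m = 2, n = 5, k = 3, j = 5, h = 2. Then constraint 2: m + n = 7; constraint 3: k - h = 1; constraint 5: j - n = 0, and every other listed constraint is also met.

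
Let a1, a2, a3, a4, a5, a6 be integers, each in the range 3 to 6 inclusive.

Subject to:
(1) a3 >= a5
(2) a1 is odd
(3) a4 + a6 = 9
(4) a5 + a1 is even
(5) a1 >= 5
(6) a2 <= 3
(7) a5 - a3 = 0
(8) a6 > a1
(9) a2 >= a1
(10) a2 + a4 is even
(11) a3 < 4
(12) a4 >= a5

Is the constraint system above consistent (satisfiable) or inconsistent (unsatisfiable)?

From constraint 5: a1 ≥ 5. From constraints 6 and 9: a1 ≤ a2 and a2 ≤ 3, so a1 ≤ 3. But 3 < 5, so no value of a1 works.

Unsatisfiable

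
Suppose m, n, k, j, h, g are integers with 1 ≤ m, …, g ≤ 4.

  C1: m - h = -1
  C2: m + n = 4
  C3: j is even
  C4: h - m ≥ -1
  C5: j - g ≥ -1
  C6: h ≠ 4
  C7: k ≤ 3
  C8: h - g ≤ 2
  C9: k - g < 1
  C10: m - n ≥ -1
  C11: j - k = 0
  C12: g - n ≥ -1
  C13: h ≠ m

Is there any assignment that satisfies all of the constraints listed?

Satisfiable

One satisfying assignment is m = 2, n = 2, k = 2, j = 2, h = 3, g = 3.
For the less obvious constraints — constraint 1: m - h = -1; constraint 2: m + n = 4 — and the others hold by inspection.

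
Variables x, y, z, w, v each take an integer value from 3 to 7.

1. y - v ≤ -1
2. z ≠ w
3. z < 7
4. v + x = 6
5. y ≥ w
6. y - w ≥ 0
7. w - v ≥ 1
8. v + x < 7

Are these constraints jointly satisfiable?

Constraints 1, 6, and 7 give y − w ≥ 0, w − v ≥ 1, v − y ≥ 1.
Adding all 3 inequalities: the left sides telescope to 0, and the right sides sum to 0 + 1 + 1 = 2. So 0 ≥ 2, which is false.

Unsatisfiable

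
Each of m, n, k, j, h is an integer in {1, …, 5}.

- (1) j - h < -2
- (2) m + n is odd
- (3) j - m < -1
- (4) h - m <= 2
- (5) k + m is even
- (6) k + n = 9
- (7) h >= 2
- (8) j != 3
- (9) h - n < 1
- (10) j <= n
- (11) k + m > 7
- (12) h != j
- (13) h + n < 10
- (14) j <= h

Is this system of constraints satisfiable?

Take m = 5, n = 4, k = 5, j = 1, h = 4. Then constraint 1: j - h = -3; constraint 3: j - m = -4, and every other listed constraint is also met.

Satisfiable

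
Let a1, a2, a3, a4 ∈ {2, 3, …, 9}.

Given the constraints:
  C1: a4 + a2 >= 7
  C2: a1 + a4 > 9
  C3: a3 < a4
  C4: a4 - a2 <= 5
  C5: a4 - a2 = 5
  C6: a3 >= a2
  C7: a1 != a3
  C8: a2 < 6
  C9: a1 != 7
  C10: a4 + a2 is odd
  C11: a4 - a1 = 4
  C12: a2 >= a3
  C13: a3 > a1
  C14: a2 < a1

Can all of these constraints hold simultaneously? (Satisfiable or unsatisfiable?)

Constraints 12, 13, and 14 give a3 ≤ a2, a2 < a1, a1 < a3. Chaining: a3 ≤ a2 < a1 < a3, which forces a3 < a3 — impossible.

Unsatisfiable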